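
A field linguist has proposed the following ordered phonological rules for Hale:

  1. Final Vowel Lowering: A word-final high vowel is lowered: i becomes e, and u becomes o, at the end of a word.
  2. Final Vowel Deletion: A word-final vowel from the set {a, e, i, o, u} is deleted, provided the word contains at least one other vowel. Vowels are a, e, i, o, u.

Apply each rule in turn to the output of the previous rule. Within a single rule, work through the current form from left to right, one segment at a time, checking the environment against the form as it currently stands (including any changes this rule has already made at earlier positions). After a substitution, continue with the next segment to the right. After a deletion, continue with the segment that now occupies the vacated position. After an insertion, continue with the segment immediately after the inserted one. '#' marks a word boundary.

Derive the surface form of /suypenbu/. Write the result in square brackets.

1 Final Vowel Lowering: [suypenbu] → [suypenbo]
2 Final Vowel Deletion: [suypenbo] → [suypenb]

[suypenb]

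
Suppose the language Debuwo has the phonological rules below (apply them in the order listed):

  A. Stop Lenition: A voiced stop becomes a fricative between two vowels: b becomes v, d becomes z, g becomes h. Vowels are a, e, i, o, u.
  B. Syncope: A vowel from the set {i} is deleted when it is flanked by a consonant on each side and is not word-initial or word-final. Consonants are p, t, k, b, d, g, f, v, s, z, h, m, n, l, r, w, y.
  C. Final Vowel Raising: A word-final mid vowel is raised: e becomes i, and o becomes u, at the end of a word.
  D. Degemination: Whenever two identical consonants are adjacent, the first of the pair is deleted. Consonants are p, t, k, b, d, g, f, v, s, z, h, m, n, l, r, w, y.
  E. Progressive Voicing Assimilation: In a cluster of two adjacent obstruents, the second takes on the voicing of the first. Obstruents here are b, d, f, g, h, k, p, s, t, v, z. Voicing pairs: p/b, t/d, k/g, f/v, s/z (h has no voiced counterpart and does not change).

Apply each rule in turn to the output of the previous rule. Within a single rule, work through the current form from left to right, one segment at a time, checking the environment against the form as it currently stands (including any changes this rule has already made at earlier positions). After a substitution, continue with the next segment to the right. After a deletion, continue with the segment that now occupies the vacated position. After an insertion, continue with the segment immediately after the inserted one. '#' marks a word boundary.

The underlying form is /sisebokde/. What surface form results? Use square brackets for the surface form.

A Stop Lenition: [sisebokde] → [sisevokde]
B Syncope: [sisevokde] → [ssevokde]
C Final Vowel Raising: [ssevokde] → [ssevokdi]
D Degemination: [ssevokdi] → [sevokdi]
E Progressive Voicing Assimilation: [sevokdi] → [sevokti]

[sevokti]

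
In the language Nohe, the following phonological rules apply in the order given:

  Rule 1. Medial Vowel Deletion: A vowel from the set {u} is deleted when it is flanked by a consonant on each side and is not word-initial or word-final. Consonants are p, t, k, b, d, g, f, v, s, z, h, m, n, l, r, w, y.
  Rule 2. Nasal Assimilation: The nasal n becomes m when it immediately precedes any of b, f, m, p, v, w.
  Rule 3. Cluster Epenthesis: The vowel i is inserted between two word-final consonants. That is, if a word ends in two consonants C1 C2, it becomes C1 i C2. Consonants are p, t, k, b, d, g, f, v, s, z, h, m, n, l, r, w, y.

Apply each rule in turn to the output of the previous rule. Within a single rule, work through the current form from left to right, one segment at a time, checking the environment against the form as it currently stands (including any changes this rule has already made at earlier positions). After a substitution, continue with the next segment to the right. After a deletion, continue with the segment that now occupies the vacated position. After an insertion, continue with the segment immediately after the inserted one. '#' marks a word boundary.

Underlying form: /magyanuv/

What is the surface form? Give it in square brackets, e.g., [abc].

Rule 1 Medial Vowel Deletion: [magyanuv] → [magyanv]
Rule 2 Nasal Assimilation: [magyanv] → [magyamv]
Rule 3 Cluster Epenthesis: [magyamv] → [magyamiv]

[magyamiv]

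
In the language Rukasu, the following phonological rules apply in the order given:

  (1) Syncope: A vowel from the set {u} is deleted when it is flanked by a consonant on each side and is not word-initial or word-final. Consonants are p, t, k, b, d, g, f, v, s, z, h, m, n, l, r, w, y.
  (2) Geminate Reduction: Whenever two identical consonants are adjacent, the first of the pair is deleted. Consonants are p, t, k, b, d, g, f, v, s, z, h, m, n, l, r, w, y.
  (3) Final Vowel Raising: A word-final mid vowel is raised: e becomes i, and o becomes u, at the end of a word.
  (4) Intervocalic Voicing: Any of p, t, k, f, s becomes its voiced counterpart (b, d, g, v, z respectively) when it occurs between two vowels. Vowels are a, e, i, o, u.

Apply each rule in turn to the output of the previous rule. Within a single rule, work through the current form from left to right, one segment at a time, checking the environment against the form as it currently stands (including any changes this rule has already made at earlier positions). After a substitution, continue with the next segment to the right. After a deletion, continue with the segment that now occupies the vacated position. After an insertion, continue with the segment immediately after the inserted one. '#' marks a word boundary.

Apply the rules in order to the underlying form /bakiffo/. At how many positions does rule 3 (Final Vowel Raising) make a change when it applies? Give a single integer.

1

(1) Syncope: no change — [bakiffo]
(2) Geminate Reduction: [bakiffo] → [bakifo]
(3) Final Vowel Raising: [bakifo] → [bakifu]
(4) Intervocalic Voicing: [bakifu] → [bagivu]
Rule 3 changed 1 position(s).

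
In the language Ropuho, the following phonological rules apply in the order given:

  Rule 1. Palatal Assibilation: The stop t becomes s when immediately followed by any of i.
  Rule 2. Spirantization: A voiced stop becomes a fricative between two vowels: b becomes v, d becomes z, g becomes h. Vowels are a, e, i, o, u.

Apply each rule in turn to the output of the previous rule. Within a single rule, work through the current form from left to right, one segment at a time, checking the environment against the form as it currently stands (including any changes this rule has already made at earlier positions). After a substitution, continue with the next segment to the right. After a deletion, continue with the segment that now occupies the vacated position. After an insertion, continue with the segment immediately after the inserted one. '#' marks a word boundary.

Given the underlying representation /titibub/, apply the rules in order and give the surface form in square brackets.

[sisivub]

Rule 1 Palatal Assibilation: [titibub] → [sisibub]
Rule 2 Spirantization: [sisibub] → [sisivub]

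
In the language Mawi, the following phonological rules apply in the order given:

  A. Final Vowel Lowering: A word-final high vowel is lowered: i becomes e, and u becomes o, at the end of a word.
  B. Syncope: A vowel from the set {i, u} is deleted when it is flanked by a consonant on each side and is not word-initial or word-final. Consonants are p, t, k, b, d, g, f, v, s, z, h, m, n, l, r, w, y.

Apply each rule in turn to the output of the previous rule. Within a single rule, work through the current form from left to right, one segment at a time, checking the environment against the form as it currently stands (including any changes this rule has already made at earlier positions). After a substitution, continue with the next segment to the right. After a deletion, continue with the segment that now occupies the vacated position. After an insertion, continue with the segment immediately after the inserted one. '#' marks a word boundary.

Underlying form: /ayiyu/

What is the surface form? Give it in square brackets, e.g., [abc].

A Final Vowel Lowering: [ayiyu] → [ayiyo]
B Syncope: [ayiyo] → [ayyo]

[ayyo]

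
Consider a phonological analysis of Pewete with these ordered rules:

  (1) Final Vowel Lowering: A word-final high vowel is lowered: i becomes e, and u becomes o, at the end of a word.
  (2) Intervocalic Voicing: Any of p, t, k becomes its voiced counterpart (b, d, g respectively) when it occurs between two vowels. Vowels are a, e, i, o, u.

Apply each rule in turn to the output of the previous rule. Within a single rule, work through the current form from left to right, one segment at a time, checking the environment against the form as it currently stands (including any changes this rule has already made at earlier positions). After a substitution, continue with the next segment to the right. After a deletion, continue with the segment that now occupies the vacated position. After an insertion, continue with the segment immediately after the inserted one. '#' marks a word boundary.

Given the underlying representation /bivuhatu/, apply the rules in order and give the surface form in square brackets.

(1) Final Vowel Lowering: [bivuhatu] → [bivuhato]
(2) Intervocalic Voicing: [bivuhato] → [bivuhado]

[bivuhado]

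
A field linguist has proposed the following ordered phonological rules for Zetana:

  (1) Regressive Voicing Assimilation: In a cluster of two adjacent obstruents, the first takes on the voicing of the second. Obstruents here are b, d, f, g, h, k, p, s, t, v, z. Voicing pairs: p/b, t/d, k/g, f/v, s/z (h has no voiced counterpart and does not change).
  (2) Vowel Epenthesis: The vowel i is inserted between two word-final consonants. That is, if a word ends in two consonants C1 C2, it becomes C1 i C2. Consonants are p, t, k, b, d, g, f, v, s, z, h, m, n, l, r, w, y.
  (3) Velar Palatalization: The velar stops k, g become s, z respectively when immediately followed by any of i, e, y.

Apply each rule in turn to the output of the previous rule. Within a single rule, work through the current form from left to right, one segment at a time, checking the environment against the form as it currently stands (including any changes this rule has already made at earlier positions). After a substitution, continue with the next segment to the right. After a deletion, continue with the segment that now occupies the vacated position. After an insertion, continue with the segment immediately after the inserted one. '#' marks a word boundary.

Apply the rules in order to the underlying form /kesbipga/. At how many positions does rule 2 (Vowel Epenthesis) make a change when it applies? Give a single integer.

(1) Regressive Voicing Assimilation: [kesbipga] → [kezbibga]
(2) Vowel Epenthesis: no change — [kezbibga]
(3) Velar Palatalization: [kezbibga] → [sezbibga]
Rule 2 changed 0 position(s).

0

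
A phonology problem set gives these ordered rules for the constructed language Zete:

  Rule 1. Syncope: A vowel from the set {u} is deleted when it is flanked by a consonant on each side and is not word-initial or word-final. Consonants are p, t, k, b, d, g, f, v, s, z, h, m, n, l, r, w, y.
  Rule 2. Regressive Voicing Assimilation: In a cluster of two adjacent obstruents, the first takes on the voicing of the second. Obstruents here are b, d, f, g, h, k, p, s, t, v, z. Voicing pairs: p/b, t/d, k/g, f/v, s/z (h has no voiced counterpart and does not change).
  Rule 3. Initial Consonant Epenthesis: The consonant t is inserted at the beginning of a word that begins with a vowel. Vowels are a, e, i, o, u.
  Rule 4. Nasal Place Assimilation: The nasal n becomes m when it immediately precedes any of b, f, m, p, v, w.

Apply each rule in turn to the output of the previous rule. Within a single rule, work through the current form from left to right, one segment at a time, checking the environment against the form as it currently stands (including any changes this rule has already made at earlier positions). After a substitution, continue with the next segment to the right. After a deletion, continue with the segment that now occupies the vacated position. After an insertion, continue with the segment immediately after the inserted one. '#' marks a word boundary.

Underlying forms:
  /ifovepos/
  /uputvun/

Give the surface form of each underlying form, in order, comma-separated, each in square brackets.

[tifovepos], [tupdvn]

/ifovepos/:
  Rule 1 Syncope: no change — [ifovepos]
  Rule 2 Regressive Voicing Assimilation: no change — [ifovepos]
  Rule 3 Initial Consonant Epenthesis: [ifovepos] → [tifovepos]
  Rule 4 Nasal Place Assimilation: no change — [tifovepos]
/uputvun/:
  Rule 1 Syncope: [uputvun] → [uptvn]
  Rule 2 Regressive Voicing Assimilation: [uptvn] → [updvn]
  Rule 3 Initial Consonant Epenthesis: [updvn] → [tupdvn]
  Rule 4 Nasal Place Assimilation: no change — [tupdvn]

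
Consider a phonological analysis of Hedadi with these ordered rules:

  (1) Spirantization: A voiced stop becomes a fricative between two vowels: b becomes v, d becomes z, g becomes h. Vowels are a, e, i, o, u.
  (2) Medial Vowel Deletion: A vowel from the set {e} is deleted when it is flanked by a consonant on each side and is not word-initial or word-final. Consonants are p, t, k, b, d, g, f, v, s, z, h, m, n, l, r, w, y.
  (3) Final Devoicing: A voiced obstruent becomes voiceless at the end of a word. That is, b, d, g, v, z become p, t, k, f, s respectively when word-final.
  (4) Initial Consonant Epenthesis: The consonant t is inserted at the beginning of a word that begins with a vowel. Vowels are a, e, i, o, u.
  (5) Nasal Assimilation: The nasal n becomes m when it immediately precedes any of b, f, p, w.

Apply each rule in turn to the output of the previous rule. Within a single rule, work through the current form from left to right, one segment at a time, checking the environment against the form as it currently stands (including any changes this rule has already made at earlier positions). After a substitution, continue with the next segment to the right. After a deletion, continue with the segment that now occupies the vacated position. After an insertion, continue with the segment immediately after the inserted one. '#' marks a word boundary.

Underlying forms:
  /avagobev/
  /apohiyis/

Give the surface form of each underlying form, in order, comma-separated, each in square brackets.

[tavahovf], [tapohiyis]

/avagobev/:
  (1) Spirantization: [avagobev] → [avahovev]
  (2) Medial Vowel Deletion: [avahovev] → [avahovv]
  (3) Final Devoicing: [avahovv] → [avahovf]
  (4) Initial Consonant Epenthesis: [avahovf] → [tavahovf]
  (5) Nasal Assimilation: no change — [tavahovf]
/apohiyis/:
  (1) Spirantization: no change — [apohiyis]
  (2) Medial Vowel Deletion: no change — [apohiyis]
  (3) Final Devoicing: no change — [apohiyis]
  (4) Initial Consonant Epenthesis: [apohiyis] → [tapohiyis]
  (5) Nasal Assimilation: no change — [tapohiyis]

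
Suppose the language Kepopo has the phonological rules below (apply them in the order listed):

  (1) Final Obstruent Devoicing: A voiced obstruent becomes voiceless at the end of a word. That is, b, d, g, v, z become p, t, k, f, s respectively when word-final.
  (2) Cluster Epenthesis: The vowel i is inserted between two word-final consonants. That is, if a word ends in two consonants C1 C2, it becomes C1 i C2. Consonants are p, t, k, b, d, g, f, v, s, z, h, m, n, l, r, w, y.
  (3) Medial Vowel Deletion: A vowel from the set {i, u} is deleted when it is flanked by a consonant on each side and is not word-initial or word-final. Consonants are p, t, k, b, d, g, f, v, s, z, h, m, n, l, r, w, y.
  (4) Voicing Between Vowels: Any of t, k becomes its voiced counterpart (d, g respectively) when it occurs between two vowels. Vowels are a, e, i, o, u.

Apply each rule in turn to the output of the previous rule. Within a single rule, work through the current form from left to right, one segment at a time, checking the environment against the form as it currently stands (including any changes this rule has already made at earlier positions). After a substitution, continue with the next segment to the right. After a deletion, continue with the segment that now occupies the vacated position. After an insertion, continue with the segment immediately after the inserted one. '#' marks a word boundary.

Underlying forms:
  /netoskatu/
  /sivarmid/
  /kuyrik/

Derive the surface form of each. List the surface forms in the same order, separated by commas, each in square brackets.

[nedoskadu], [svarmt], [kyrk]

/netoskatu/:
  (1) Final Obstruent Devoicing: no change — [netoskatu]
  (2) Cluster Epenthesis: no change — [netoskatu]
  (3) Medial Vowel Deletion: no change — [netoskatu]
  (4) Voicing Between Vowels: [netoskatu] → [nedoskadu]
/sivarmid/:
  (1) Final Obstruent Devoicing: [sivarmid] → [sivarmit]
  (2) Cluster Epenthesis: no change — [sivarmit]
  (3) Medial Vowel Deletion: [sivarmit] → [svarmt]
  (4) Voicing Between Vowels: no change — [svarmt]
/kuyrik/:
  (1) Final Obstruent Devoicing: no change — [kuyrik]
  (2) Cluster Epenthesis: no change — [kuyrik]
  (3) Medial Vowel Deletion: [kuyrik] → [kyrk]
  (4) Voicing Between Vowels: no change — [kyrk]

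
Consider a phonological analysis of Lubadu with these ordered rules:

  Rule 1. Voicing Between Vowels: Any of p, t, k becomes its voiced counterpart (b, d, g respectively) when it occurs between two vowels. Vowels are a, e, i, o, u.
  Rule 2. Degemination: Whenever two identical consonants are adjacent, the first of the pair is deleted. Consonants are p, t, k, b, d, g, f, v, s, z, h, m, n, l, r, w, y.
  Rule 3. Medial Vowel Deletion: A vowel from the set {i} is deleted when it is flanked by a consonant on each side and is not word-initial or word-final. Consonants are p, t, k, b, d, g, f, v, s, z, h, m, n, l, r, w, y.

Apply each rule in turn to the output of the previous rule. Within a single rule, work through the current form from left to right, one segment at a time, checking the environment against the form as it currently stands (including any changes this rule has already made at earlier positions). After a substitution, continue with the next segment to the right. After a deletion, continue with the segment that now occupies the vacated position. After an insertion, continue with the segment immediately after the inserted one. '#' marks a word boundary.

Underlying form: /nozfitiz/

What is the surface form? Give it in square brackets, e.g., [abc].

Rule 1 Voicing Between Vowels: [nozfitiz] → [nozfidiz]
Rule 2 Degemination: no change — [nozfidiz]
Rule 3 Medial Vowel Deletion: [nozfidiz] → [nozfdz]

[nozfdz]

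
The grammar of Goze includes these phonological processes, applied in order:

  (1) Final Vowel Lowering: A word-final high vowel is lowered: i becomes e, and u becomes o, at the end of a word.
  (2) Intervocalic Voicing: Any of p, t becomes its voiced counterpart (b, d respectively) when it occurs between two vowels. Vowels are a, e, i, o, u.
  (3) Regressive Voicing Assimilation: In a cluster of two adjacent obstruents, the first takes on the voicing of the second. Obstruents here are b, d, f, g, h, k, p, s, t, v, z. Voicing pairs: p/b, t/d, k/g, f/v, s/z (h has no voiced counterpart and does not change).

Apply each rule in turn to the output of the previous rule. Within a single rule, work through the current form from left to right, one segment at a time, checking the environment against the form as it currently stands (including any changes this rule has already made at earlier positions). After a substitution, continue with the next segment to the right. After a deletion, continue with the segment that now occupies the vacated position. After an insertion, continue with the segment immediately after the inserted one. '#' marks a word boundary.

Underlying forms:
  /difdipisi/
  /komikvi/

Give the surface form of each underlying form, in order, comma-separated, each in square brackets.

[divdibise], [komigve]

/difdipisi/:
  (1) Final Vowel Lowering: [difdipisi] → [difdipise]
  (2) Intervocalic Voicing: [difdipise] → [difdibise]
  (3) Regressive Voicing Assimilation: [difdibise] → [divdibise]
/komikvi/:
  (1) Final Vowel Lowering: [komikvi] → [komikve]
  (2) Intervocalic Voicing: no change — [komikve]
  (3) Regressive Voicing Assimilation: [komikve] → [komigve]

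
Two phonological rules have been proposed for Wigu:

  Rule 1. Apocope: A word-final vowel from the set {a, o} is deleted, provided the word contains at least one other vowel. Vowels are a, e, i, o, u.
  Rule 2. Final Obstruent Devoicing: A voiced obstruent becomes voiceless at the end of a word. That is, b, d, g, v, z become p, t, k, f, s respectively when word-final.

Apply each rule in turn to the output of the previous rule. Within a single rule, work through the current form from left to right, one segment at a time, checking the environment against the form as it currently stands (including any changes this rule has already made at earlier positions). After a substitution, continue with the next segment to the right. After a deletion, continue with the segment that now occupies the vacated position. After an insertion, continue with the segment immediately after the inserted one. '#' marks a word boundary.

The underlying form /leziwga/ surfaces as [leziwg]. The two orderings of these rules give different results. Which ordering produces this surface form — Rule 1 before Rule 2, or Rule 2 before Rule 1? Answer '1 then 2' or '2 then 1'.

2 then 1

Order 1 then 2:
  1 Apocope: [leziwga] → [leziwg]
  2 Final Obstruent Devoicing: [leziwg] → [leziwk]
  result: [leziwk]
Order 2 then 1:
  2 Final Obstruent Devoicing: no change — [leziwga]
  1 Apocope: [leziwga] → [leziwg]
  result: [leziwg]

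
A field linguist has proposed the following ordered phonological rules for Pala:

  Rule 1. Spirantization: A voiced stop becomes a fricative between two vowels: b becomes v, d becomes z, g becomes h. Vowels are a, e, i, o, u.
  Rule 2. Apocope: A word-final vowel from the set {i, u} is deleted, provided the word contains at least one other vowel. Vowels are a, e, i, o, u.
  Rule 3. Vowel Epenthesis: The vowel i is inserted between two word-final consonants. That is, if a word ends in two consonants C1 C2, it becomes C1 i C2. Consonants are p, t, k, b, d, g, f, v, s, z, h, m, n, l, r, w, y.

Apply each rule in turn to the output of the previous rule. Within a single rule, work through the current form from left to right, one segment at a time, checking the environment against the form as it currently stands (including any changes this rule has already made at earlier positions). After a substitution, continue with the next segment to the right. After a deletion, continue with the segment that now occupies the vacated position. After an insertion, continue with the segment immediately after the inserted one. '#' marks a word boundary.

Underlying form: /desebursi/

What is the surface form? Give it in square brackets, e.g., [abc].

Rule 1 Spirantization: [desebursi] → [desevursi]
Rule 2 Apocope: [desevursi] → [desevurs]
Rule 3 Vowel Epenthesis: [desevurs] → [desevuris]

[desevuris]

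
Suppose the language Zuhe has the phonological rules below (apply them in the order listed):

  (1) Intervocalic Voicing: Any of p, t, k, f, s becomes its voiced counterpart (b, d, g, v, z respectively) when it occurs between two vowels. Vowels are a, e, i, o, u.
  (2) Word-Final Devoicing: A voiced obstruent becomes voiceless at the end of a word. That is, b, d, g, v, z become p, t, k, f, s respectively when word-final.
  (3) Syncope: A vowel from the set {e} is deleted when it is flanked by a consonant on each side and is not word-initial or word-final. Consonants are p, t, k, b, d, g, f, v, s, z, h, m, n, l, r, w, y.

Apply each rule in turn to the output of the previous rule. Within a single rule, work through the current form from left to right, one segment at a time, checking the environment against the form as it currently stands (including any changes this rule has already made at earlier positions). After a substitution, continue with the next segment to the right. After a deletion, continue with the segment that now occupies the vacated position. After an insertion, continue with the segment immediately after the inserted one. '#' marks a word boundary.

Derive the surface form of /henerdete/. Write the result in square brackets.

[hnrdde]

(1) Intervocalic Voicing: [henerdete] → [henerdede]
(2) Word-Final Devoicing: no change — [henerdede]
(3) Syncope: [henerdede] → [hnrdde]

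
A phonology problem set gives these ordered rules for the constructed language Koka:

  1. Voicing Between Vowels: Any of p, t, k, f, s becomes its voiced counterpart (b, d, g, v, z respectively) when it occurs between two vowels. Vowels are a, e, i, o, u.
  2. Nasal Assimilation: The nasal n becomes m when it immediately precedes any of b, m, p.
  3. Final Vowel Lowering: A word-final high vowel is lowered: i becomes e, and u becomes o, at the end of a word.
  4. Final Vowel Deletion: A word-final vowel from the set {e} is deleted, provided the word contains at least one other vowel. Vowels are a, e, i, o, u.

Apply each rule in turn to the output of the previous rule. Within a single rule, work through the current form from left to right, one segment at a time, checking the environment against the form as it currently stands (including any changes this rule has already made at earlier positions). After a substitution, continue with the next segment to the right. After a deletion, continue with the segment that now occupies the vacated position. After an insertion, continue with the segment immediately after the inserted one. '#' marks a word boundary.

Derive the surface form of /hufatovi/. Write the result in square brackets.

[huvadov]

1 Voicing Between Vowels: [hufatovi] → [huvadovi]
2 Nasal Assimilation: no change — [huvadovi]
3 Final Vowel Lowering: [huvadovi] → [huvadove]
4 Final Vowel Deletion: [huvadove] → [huvadov]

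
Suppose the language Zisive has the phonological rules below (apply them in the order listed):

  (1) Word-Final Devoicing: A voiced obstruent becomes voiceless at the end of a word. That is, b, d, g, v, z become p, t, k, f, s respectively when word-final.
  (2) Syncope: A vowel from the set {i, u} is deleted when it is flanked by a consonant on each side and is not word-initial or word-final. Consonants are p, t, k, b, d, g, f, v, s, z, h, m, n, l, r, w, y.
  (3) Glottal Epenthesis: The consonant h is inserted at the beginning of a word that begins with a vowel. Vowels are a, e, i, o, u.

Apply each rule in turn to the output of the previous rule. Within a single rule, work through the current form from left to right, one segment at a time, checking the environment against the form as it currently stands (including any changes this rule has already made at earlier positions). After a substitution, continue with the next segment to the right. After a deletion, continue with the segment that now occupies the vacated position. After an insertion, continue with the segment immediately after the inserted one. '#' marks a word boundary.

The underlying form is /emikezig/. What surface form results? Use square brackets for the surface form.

(1) Word-Final Devoicing: [emikezig] → [emikezik]
(2) Syncope: [emikezik] → [emkezk]
(3) Glottal Epenthesis: [emkezk] → [hemkezk]

[hemkezk]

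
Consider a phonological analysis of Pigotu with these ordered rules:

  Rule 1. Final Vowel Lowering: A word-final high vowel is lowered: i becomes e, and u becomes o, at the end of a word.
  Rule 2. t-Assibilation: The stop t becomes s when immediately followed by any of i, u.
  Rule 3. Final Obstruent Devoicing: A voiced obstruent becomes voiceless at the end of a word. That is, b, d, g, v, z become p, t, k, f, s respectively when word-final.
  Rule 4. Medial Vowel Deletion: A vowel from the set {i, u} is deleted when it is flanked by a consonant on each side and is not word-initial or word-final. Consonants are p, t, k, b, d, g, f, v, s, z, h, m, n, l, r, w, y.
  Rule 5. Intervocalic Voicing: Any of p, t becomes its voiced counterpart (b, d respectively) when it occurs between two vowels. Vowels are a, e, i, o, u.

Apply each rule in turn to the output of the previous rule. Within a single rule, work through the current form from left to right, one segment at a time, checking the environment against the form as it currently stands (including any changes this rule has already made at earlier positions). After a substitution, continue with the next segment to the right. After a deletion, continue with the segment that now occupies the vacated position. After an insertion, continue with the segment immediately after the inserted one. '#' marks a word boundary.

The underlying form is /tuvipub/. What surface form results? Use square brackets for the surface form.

[svpp]

Rule 1 Final Vowel Lowering: no change — [tuvipub]
Rule 2 t-Assibilation: [tuvipub] → [suvipub]
Rule 3 Final Obstruent Devoicing: [suvipub] → [suvipup]
Rule 4 Medial Vowel Deletion: [suvipup] → [svpp]
Rule 5 Intervocalic Voicing: no change — [svpp]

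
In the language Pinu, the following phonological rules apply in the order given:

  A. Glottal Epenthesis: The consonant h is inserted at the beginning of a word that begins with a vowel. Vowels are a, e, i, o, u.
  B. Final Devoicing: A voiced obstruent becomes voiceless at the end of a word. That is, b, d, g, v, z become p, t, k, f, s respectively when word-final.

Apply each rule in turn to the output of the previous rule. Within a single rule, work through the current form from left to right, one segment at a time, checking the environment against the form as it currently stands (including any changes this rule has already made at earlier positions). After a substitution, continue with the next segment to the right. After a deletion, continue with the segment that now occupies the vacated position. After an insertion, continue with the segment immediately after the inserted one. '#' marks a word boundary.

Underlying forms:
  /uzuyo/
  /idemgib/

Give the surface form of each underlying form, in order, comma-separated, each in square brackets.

/uzuyo/:
  A Glottal Epenthesis: [uzuyo] → [huzuyo]
  B Final Devoicing: no change — [huzuyo]
/idemgib/:
  A Glottal Epenthesis: [idemgib] → [hidemgib]
  B Final Devoicing: [hidemgib] → [hidemgip]

[huzuyo], [hidemgip]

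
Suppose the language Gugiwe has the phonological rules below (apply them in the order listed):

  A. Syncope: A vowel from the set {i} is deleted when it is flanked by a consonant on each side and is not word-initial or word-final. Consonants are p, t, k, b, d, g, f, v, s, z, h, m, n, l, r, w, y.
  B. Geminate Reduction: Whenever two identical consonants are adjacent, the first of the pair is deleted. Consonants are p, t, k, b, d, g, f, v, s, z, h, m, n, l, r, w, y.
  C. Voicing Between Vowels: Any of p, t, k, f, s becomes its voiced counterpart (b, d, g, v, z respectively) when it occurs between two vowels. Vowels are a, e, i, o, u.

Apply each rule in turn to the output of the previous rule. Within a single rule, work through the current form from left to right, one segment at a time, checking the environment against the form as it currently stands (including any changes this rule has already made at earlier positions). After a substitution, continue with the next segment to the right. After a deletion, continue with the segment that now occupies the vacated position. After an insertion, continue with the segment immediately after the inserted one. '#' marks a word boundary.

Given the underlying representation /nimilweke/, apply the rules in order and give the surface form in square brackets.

A Syncope: [nimilweke] → [nmlweke]
B Geminate Reduction: no change — [nmlweke]
C Voicing Between Vowels: [nmlweke] → [nmlwege]

[nmlwege]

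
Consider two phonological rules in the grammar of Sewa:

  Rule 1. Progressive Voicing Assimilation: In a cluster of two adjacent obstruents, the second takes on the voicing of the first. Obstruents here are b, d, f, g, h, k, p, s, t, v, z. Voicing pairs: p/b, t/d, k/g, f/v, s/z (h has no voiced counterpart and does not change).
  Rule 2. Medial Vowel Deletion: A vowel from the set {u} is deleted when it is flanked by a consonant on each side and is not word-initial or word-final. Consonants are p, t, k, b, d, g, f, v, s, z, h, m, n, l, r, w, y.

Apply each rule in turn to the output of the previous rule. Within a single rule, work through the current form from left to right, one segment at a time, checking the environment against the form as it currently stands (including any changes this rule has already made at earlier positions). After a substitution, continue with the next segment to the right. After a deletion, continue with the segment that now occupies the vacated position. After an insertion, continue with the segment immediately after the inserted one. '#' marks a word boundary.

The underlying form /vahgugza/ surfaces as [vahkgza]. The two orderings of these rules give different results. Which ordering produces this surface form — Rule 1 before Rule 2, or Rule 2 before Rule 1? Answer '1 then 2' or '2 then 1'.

Order 1 then 2:
  1 Progressive Voicing Assimilation: [vahgugza] → [vahkugza]
  2 Medial Vowel Deletion: [vahkugza] → [vahkgza]
  result: [vahkgza]
Order 2 then 1:
  2 Medial Vowel Deletion: [vahgugza] → [vahggza]
  1 Progressive Voicing Assimilation: [vahggza] → [vahkksa]
  result: [vahkksa]

1 then 2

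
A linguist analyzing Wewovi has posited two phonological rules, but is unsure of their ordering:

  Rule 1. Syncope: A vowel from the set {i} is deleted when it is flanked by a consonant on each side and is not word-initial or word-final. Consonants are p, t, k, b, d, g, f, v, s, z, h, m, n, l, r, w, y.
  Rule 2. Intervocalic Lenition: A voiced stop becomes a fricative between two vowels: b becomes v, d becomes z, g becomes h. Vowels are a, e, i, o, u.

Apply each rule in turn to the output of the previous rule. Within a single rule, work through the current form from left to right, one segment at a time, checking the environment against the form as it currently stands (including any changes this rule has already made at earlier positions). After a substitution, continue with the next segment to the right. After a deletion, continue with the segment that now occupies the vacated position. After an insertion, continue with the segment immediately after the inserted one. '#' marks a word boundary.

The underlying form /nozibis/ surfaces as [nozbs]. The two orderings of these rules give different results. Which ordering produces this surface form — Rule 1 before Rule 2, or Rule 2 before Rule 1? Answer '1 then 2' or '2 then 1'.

Order 1 then 2:
  1 Syncope: [nozibis] → [nozbs]
  2 Intervocalic Lenition: no change — [nozbs]
  result: [nozbs]
Order 2 then 1:
  2 Intervocalic Lenition: [nozibis] → [nozivis]
  1 Syncope: [nozivis] → [nozvs]
  result: [nozvs]

1 then 2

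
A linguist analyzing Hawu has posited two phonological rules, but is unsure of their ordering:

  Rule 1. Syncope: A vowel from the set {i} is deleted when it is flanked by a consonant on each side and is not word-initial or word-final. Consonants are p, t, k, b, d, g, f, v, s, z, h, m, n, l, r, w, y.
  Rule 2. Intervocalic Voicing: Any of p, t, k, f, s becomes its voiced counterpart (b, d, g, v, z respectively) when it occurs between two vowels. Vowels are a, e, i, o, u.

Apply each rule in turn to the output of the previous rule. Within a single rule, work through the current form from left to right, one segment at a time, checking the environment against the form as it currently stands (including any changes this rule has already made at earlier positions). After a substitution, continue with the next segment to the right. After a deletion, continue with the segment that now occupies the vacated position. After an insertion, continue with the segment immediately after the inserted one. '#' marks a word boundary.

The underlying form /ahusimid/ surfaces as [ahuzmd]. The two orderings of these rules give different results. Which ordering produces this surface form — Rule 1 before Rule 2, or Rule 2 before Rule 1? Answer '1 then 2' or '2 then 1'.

Order 1 then 2:
  1 Syncope: [ahusimid] → [ahusmd]
  2 Intervocalic Voicing: no change — [ahusmd]
  result: [ahusmd]
Order 2 then 1:
  2 Intervocalic Voicing: [ahusimid] → [ahuzimid]
  1 Syncope: [ahuzimid] → [ahuzmd]
  result: [ahuzmd]

2 then 1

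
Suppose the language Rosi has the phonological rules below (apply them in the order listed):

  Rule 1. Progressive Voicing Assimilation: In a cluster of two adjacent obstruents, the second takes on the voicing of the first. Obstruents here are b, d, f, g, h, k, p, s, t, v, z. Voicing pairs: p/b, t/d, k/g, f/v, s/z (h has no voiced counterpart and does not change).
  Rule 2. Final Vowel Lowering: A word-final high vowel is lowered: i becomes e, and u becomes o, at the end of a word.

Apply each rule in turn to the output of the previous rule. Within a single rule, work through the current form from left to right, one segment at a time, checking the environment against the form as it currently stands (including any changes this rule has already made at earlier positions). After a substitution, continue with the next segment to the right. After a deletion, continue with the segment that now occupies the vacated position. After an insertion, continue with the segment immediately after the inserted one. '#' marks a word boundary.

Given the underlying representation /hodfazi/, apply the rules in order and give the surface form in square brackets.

Rule 1 Progressive Voicing Assimilation: [hodfazi] → [hodvazi]
Rule 2 Final Vowel Lowering: [hodvazi] → [hodvaze]

[hodvaze]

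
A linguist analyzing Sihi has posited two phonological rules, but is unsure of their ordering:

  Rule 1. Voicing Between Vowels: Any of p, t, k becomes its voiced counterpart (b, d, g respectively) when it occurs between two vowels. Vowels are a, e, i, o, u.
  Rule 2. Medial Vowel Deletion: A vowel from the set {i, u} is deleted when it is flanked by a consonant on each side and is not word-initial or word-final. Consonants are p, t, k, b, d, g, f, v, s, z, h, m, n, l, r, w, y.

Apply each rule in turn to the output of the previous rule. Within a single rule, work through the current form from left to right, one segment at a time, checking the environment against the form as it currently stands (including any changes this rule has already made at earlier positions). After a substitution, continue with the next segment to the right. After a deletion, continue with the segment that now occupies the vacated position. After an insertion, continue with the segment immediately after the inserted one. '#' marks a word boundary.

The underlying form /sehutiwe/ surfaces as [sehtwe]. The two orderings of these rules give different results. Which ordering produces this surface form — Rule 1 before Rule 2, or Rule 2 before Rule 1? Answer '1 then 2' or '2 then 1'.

2 then 1

Order 1 then 2:
  1 Voicing Between Vowels: [sehutiwe] → [sehudiwe]
  2 Medial Vowel Deletion: [sehudiwe] → [sehdwe]
  result: [sehdwe]
Order 2 then 1:
  2 Medial Vowel Deletion: [sehutiwe] → [sehtwe]
  1 Voicing Between Vowels: no change — [sehtwe]
  result: [sehtwe]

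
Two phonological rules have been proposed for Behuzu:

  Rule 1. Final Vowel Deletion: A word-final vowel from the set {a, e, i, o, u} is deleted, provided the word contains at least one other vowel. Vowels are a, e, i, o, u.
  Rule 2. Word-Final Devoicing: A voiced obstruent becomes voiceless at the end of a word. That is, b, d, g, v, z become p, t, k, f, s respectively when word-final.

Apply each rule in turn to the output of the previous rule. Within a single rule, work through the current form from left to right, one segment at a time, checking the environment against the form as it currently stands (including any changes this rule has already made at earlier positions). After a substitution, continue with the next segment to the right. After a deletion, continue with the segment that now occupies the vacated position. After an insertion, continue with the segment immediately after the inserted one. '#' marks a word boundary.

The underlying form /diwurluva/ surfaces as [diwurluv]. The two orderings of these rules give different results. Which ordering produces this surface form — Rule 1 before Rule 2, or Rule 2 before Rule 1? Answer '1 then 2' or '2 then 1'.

Order 1 then 2:
  1 Final Vowel Deletion: [diwurluva] → [diwurluv]
  2 Word-Final Devoicing: [diwurluv] → [diwurluf]
  result: [diwurluf]
Order 2 then 1:
  2 Word-Final Devoicing: no change — [diwurluva]
  1 Final Vowel Deletion: [diwurluva] → [diwurluv]
  result: [diwurluv]

2 then 1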